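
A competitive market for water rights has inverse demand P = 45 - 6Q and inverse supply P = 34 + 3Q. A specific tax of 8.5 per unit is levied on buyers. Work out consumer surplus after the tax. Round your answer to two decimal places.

Pre-tax equilibrium: 45 - 6Q = 34 + 3Q gives Q* = 1.2222, P* = 37.6667.
A tax on buyers shifts demand down by 8.5: (45 - 8.5) - 6Q = 34 + 3Q, so Q_t = 0.2778. Buyers pay P_b = 43.3333; sellers receive P_s = P_b - 8.5 = 34.8333.
CS = (1/2)(Q_t)(45 - P_b) = (1/2)(0.2778)(1.6667) = 0.2315.

0.23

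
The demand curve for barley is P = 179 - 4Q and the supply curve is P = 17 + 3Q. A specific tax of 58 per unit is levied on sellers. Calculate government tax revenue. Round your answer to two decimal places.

Without the tax, 179 - 4Q = 17 + 3Q so Q* = 23.1429 and P* = 86.4286.
With the tax, sellers need 58 more per unit: 179 - 4Q = 17 + 3Q + 58, so Q_t = 14.8571. Buyers pay P_b = 119.5714; sellers receive P_s = P_b - 58 = 61.5714.
Revenue is the tax times quantity traded: 58 x 14.8571 = 861.7143.

861.71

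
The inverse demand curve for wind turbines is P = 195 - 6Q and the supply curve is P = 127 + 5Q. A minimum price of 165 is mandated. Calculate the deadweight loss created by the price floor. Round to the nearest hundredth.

7.68

Without the control, 195 - 6Q = 127 + 5Q so Q* = 6.1818 and P* = 157.9091.
At the floor price 165, quantity demanded is (195 - 165)/6 = 5; demand is the short side, so Q = 5 trades at P = 165.
The lost-trades triangle has base Q* - 5 = 1.1818 and height equal to the gap between the curves at Q = 5, which is 165 - 152 = 13. DWL = (1/2)(1.1818)(13) = 7.6818.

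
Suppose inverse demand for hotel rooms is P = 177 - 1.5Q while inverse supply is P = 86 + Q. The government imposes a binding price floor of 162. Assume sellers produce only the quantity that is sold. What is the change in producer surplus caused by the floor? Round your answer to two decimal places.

Free-market equilibrium: 177 - 1.5Q = 86 + Q gives Q* = 36.4, P* = 122.4.
At the floor price 162, quantity demanded is (177 - 162)/1.5 = 10; demand is the short side, so Q = 10 trades at P = 162.
PS goes from (1/2)(36.4)(36.4) = 662.48 to 710 (computed as (162 - 86)(10) - (1/2)(1)(10)^2), a change of 47.52.

47.52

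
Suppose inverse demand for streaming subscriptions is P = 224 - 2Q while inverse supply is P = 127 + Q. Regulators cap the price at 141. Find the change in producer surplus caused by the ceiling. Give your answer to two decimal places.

-424.72

Without the control, 224 - 2Q = 127 + Q so Q* = 32.3333 and P* = 159.3333.
At the ceiling price 141, quantity supplied is (141 - 127)/1 = 14; supply is the short side, so Q = 14 trades at P = 141.
PS goes from (1/2)(32.3333)(32.3333) = 522.7222 to 98 (computed as (141 - 127)(14) - (1/2)(1)(14)^2), a change of -424.7222.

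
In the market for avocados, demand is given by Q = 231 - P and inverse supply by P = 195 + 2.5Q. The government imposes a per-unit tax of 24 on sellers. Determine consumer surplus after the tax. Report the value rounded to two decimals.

Rewriting demand in inverse form: P = 231 - Q.
Without the tax, 231 - Q = 195 + 2.5Q so Q* = 10.2857 and P* = 220.7143.
A tax on sellers shifts supply up by 24: 231 - Q = 195 + 2.5Q + 24, so Q_t = 3.4286. Buyers pay P_b = 227.5714; sellers receive P_s = P_b - 24 = 203.5714.
Consumer surplus is the triangle under demand above P_b: (1/2)(3.4286)(231 - 227.5714) = 5.8776.

5.88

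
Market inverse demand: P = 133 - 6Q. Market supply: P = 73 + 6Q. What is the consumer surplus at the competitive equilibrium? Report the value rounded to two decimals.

Set 133 - 6Q = 73 + 6Q, which gives 60 = 12Q, so Q* = 5 and P* = 133 - 6(5) = 103.
The demand choke price is 133, so CS = (1/2)(Q*)(133 - P*) = (1/2)(5)(30) = 75.

75.00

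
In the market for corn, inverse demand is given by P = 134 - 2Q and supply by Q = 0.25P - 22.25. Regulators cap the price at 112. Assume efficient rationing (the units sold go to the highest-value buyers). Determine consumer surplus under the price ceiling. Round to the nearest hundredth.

Rewriting supply in inverse form: P = 89 + 4Q.
Free-market equilibrium: 134 - 2Q = 89 + 4Q gives Q* = 7.5, P* = 119.
At the ceiling price 112, quantity supplied is (112 - 89)/4 = 5.75; supply is the short side, so Q = 5.75 trades at P = 112.
The demand price at Q = 5.75 is 122.5. CS is the trapezoid between demand and 112 over [0, 5.75]: (1/2)[(134 - 112) + (122.5 - 112)](5.75) = 93.4375.

93.44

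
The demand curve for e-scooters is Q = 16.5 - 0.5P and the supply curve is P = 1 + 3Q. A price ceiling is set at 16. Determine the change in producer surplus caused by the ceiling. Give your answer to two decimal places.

-23.94

Rewriting demand in inverse form: P = 33 - 2Q.
Without the control, 33 - 2Q = 1 + 3Q so Q* = 6.4 and P* = 20.2.
At the ceiling price 16, quantity supplied is (16 - 1)/3 = 5; supply is the short side, so Q = 5 trades at P = 16.
PS goes from (1/2)(6.4)(19.2) = 61.44 to 37.5 (computed as (16 - 1)(5) - (1/2)(3)(5)^2), a change of -23.94.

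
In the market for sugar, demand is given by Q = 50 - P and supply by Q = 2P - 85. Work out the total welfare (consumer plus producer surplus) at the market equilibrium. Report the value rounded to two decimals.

Rewriting demand in inverse form: P = 50 - Q.
Rewriting supply in inverse form: P = 42.5 + 0.5Q.
Setting demand equal to supply, 7.5 = 1.5Q, so Q* = 5 and P* = 45.
CS = (1/2)(5)(5) = 12.5 and PS = (1/2)(5)(2.5) = 6.25, so total surplus = 18.75.

18.75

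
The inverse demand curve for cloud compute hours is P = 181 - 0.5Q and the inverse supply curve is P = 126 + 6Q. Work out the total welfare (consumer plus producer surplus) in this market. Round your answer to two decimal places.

Equilibrium: 181 - 0.5Q = 126 + 6Q, so Q* = 8.4615 and P* = 176.7692.
Total surplus is the full triangle between the curves from 0 to Q*: (1/2)(8.4615)(181 - 126) = 232.6923.

232.69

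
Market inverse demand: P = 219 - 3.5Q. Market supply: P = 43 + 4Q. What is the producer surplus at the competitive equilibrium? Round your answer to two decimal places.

1101.37

Setting demand equal to supply, 176 = 7.5Q, so Q* = 23.4667 and P* = 136.8667.
The supply curve's price intercept is 43, so PS = (1/2)(Q*)(P* - 43) = (1/2)(23.4667)(93.8667) = 1101.3689.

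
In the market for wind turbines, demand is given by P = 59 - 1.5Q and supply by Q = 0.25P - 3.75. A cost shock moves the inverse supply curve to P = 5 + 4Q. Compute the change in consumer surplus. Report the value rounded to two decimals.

Rewriting supply in inverse form: P = 15 + 4Q.
Initial equilibrium: Q_0 = 8, P_0 = 47; CS_0 = (1/2)(8)(12) = 48, PS_0 = (1/2)(8)(32) = 128.
New equilibrium: 59 - 1.5Q = 5 + 4Q gives Q_1 = 9.8182, P_1 = 44.2727; CS_1 = 72.2975, PS_1 = 192.7934.
Change in consumer surplus = 72.2975 - 48 = 24.2975.

24.30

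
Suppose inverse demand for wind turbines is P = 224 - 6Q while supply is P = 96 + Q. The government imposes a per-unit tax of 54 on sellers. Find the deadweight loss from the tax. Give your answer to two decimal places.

208.29

Without the tax, 224 - 6Q = 96 + Q so Q* = 18.2857 and P* = 114.2857.
With the tax, sellers need 54 more per unit: 224 - 6Q = 96 + Q + 54, so Q_t = 10.5714. Buyers pay P_b = 160.5714; sellers receive P_s = P_b - 54 = 106.5714.
Deadweight loss is the triangle between the curves from Q_t to Q*: (1/2)(18.2857 - 10.5714)(54) = 208.2857.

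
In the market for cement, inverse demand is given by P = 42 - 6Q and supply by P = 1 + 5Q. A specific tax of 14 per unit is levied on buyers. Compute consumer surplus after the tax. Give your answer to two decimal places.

18.07

Without the tax, 42 - 6Q = 1 + 5Q so Q* = 3.7273 and P* = 19.6364.
A tax on buyers shifts demand down by 14: (42 - 14) - 6Q = 1 + 5Q, so Q_t = 2.4545. Buyers pay P_b = 27.2727; sellers receive P_s = P_b - 14 = 13.2727.
Consumer surplus is the triangle under demand above P_b: (1/2)(2.4545)(42 - 27.2727) = 18.0744.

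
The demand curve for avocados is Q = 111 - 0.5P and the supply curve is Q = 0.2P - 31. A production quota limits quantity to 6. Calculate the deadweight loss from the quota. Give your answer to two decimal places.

44.64

Rewriting demand in inverse form: P = 222 - 2Q.
Rewriting supply in inverse form: P = 155 + 5Q.
Unrestricted equilibrium: Q* = (222 - 155)/(2 + 5) = 9.5714.
At Q = 6 the demand price is 222 - 2(6) = 210 and the supply price is 155 + 5(6) = 185.
Deadweight loss is the triangle between the curves from 6 to 9.5714: (1/2)(210 - 185)(9.5714 - 6) = 44.6429.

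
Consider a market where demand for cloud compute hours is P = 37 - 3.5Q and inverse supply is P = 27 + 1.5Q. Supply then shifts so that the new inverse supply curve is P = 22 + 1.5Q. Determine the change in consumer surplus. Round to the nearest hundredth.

8.75

Initial equilibrium: Q_0 = 2, P_0 = 30; CS_0 = (1/2)(2)(7) = 7, PS_0 = (1/2)(2)(3) = 3.
New equilibrium: 37 - 3.5Q = 22 + 1.5Q gives Q_1 = 3, P_1 = 26.5; CS_1 = 15.75, PS_1 = 6.75.
Change in consumer surplus = 15.75 - 7 = 8.75.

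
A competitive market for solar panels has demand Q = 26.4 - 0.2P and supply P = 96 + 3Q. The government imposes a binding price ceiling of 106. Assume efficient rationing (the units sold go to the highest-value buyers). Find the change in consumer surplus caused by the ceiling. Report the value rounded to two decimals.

Rewriting demand in inverse form: P = 132 - 5Q.
Without the control, 132 - 5Q = 96 + 3Q so Q* = 4.5 and P* = 109.5.
At P = 106, sellers supply (106 - 96)/3 = 3.3333 while buyers want more, so the quantity traded is 3.3333 at price 106.
CS goes from (1/2)(4.5)(22.5) = 50.625 to 58.8889 (computed as (132 - 106)(3.3333) - (1/2)(5)(3.3333)^2), a change of 8.2639.

8.26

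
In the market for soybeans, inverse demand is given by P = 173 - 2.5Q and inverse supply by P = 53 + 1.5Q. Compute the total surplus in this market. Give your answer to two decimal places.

1800.00

Equilibrium: 173 - 2.5Q = 53 + 1.5Q, so Q* = 30 and P* = 98.
Total surplus is the full triangle between the curves from 0 to Q*: (1/2)(30)(173 - 53) = 1800.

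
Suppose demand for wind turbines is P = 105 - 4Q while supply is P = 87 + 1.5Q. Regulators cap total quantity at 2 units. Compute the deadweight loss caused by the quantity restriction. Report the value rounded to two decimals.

4.45

Unrestricted equilibrium: Q* = (105 - 87)/(4 + 1.5) = 3.2727.
At Q = 2 the demand price is 105 - 4(2) = 97 and the supply price is 87 + 1.5(2) = 90.
Deadweight loss is the triangle between the curves from 2 to 3.2727: (1/2)(97 - 90)(3.2727 - 2) = 4.4545.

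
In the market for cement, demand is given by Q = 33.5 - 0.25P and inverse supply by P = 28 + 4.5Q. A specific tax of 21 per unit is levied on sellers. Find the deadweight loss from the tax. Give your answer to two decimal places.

Rewriting demand in inverse form: P = 134 - 4Q.
Without the tax, 134 - 4Q = 28 + 4.5Q so Q* = 12.4706 and P* = 84.1176.
A tax on sellers shifts supply up by 21: 134 - 4Q = 28 + 4.5Q + 21, so Q_t = 10. Buyers pay P_b = 94; sellers receive P_s = P_b - 21 = 73.
The welfare triangle lost has base Q* - Q_t = 2.4706 and height t = 21, so DWL = (1/2)(2.4706)(21) = 25.9412.

25.94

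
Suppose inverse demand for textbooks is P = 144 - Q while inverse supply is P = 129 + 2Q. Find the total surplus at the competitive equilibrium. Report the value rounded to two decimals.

Setting demand equal to supply, 15 = 3Q, so Q* = 5 and P* = 139.
Total surplus is the full triangle between the curves from 0 to Q*: (1/2)(5)(144 - 129) = 37.5.

37.50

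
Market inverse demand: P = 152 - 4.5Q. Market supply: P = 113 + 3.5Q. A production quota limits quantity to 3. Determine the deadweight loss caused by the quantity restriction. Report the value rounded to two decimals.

Without the quota, 152 - 4.5Q = 113 + 3.5Q gives Q* = 4.875.
At Q = 3 the demand price is 152 - 4.5(3) = 138.5 and the supply price is 113 + 3.5(3) = 123.5.
DWL = (1/2)(gap between curves at 3) x (Q* - 3) = (1/2)(15)(1.875) = 14.0625.

14.06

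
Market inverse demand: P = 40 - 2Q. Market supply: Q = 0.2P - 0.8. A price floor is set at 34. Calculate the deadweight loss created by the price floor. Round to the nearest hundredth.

Rewriting supply in inverse form: P = 4 + 5Q.
Free-market equilibrium: 40 - 2Q = 4 + 5Q gives Q* = 5.1429, P* = 29.7143.
At P = 34, buyers demand (40 - 34)/2 = 3 while sellers would supply more, so the quantity traded is 3 at price 34.
The lost-trades triangle has base Q* - 3 = 2.1429 and height equal to the gap between the curves at Q = 3, which is 34 - 19 = 15. DWL = (1/2)(2.1429)(15) = 16.0714.

16.07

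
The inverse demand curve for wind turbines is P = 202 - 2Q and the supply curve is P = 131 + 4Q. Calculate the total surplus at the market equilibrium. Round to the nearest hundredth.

Set 202 - 2Q = 131 + 4Q, which gives 71 = 6Q, so Q* = 11.8333 and P* = 202 - 2(11.8333) = 178.3333.
CS = (1/2)(11.8333)(23.6667) = 140.0278 and PS = (1/2)(11.8333)(47.3333) = 280.0556, so total surplus = 420.0833.

420.08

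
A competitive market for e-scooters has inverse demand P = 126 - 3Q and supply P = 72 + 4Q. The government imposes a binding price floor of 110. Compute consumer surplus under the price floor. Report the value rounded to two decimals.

42.67

Without the control, 126 - 3Q = 72 + 4Q so Q* = 7.7143 and P* = 102.8571.
At the floor price 110, quantity demanded is (126 - 110)/3 = 5.3333; demand is the short side, so Q = 5.3333 trades at P = 110.
CS is the triangle under demand above 110: (1/2)(5.3333)(126 - 110) = 42.6667.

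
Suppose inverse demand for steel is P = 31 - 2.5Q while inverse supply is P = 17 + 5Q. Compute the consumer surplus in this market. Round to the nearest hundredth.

4.36

Set 31 - 2.5Q = 17 + 5Q, which gives 14 = 7.5Q, so Q* = 1.8667 and P* = 31 - 2.5(1.8667) = 26.3333.
The demand choke price is 31, so CS = (1/2)(Q*)(31 - P*) = (1/2)(1.8667)(4.6667) = 4.3556.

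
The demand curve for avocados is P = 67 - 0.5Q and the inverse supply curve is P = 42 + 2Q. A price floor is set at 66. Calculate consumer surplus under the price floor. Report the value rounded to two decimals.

Free-market equilibrium: 67 - 0.5Q = 42 + 2Q gives Q* = 10, P* = 62.
At P = 66, buyers demand (67 - 66)/0.5 = 2 while sellers would supply more, so the quantity traded is 2 at price 66.
CS is the triangle under demand above 66: (1/2)(2)(67 - 66) = 1.

1.00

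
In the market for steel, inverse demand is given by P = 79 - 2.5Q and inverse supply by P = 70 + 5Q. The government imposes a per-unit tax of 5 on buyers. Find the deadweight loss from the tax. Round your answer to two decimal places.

1.67

Pre-tax equilibrium: 79 - 2.5Q = 70 + 5Q gives Q* = 1.2, P* = 76.
With the tax, buyers' net willingness to pay falls by 5: (79 - 5) - 2.5Q = 70 + 5Q, so Q_t = 0.5333. Buyers pay P_b = 77.6667; sellers receive P_s = P_b - 5 = 72.6667.
Deadweight loss is the triangle between the curves from Q_t to Q*: (1/2)(1.2 - 0.5333)(5) = 1.6667.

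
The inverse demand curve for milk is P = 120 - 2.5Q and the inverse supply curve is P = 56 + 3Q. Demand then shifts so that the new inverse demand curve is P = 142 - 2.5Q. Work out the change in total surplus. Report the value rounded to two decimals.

Initial equilibrium: Q_0 = 11.6364, P_0 = 90.9091; CS_0 = (1/2)(11.6364)(29.0909) = 169.2562, PS_0 = (1/2)(11.6364)(34.9091) = 203.1074.
New equilibrium: 142 - 2.5Q = 56 + 3Q gives Q_1 = 15.6364, P_1 = 102.9091; CS_1 = 305.6198, PS_1 = 366.7438.
Change in total surplus = (305.6198 + 366.7438) - (169.2562 + 203.1074) = 300.

300.00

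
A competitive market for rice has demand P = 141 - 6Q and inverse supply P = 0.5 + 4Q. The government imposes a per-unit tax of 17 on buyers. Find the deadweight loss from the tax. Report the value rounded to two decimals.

14.45

Without the tax, 141 - 6Q = 0.5 + 4Q so Q* = 14.05 and P* = 56.7.
With the tax, buyers' net willingness to pay falls by 17: (141 - 17) - 6Q = 0.5 + 4Q, so Q_t = 12.35. Buyers pay P_b = 66.9; sellers receive P_s = P_b - 17 = 49.9.
The welfare triangle lost has base Q* - Q_t = 1.7 and height t = 17, so DWL = (1/2)(1.7)(17) = 14.45.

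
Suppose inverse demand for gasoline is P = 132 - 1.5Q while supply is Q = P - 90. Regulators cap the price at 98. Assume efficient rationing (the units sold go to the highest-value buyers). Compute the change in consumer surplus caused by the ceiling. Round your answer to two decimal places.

12.32

Rewriting supply in inverse form: P = 90 + Q.
Without the control, 132 - 1.5Q = 90 + Q so Q* = 16.8 and P* = 106.8.
At P = 98, sellers supply (98 - 90)/1 = 8 while buyers want more, so the quantity traded is 8 at price 98.
CS goes from (1/2)(16.8)(25.2) = 211.68 to 224 (computed as (132 - 98)(8) - (1/2)(1.5)(8)^2), a change of 12.32.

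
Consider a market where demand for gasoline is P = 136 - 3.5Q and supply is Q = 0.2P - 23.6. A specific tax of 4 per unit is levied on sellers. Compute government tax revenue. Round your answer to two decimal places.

Rewriting supply in inverse form: P = 118 + 5Q.
Pre-tax equilibrium: 136 - 3.5Q = 118 + 5Q gives Q* = 2.1176, P* = 128.5882.
A tax on sellers shifts supply up by 4: 136 - 3.5Q = 118 + 5Q + 4, so Q_t = 1.6471. Buyers pay P_b = 130.2353; sellers receive P_s = P_b - 4 = 126.2353.
Tax revenue = t x Q_t = 4 x 1.6471 = 6.5882.

6.59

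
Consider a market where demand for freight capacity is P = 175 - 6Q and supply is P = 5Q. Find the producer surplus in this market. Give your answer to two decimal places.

632.75

Setting demand equal to supply, 175 = 11Q, so Q* = 15.9091 and P* = 79.5455.
Producer surplus is the triangle above supply below P*: (1/2)(15.9091)(79.5455 - 0) = (1/2)(15.9091)(79.5455) = 632.7479.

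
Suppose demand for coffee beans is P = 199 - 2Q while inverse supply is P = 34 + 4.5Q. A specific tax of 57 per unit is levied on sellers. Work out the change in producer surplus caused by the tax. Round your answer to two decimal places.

Without the tax, 199 - 2Q = 34 + 4.5Q so Q* = 25.3846 and P* = 148.2308.
With the tax, sellers need 57 more per unit: 199 - 2Q = 34 + 4.5Q + 57, so Q_t = 16.6154. Buyers pay P_b = 165.7692; sellers receive P_s = P_b - 57 = 108.7692.
PS falls from (1/2)(25.3846)(114.2308) = 1449.8521 to (1/2)(16.6154)(74.7692) = 621.1598, a change of -828.6923.

-828.69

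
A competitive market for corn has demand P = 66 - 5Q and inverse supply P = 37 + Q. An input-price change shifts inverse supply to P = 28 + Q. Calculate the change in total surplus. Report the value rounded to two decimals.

50.25

Initial equilibrium: Q_0 = 4.8333, P_0 = 41.8333; CS_0 = (1/2)(4.8333)(24.1667) = 58.4028, PS_0 = (1/2)(4.8333)(4.8333) = 11.6806.
New equilibrium: 66 - 5Q = 28 + Q gives Q_1 = 6.3333, P_1 = 34.3333; CS_1 = 100.2778, PS_1 = 20.0556.
Change in total surplus = (100.2778 + 20.0556) - (58.4028 + 11.6806) = 50.25.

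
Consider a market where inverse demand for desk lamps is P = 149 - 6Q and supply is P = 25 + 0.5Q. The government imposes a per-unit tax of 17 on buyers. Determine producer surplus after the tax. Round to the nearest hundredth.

67.75

Without the tax, 149 - 6Q = 25 + 0.5Q so Q* = 19.0769 and P* = 34.5385.
A tax on buyers shifts demand down by 17: (149 - 17) - 6Q = 25 + 0.5Q, so Q_t = 16.4615. Buyers pay P_b = 50.2308; sellers receive P_s = P_b - 17 = 33.2308.
Producer surplus is the triangle above supply below P_s: (1/2)(16.4615)(33.2308 - 25) = 67.7456.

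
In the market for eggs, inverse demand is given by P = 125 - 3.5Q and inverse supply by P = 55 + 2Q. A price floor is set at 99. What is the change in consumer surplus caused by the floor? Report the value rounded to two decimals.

Free-market equilibrium: 125 - 3.5Q = 55 + 2Q gives Q* = 12.7273, P* = 80.4545.
At the floor price 99, quantity demanded is (125 - 99)/3.5 = 7.4286; demand is the short side, so Q = 7.4286 trades at P = 99.
CS goes from (1/2)(12.7273)(44.5455) = 283.4711 to 96.5714 (computed as (125 - 99)(7.4286) - (1/2)(3.5)(7.4286)^2), a change of -186.8996.

-186.90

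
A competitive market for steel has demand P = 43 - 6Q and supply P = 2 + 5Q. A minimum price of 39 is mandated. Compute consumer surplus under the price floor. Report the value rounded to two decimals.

Free-market equilibrium: 43 - 6Q = 2 + 5Q gives Q* = 3.7273, P* = 20.6364.
At the floor price 39, quantity demanded is (43 - 39)/6 = 0.6667; demand is the short side, so Q = 0.6667 trades at P = 39.
CS is the triangle under demand above 39: (1/2)(0.6667)(43 - 39) = 1.3333.

1.33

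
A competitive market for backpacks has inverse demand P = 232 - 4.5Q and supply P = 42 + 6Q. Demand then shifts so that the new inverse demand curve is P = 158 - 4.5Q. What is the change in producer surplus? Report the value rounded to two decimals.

-616.16

Initial equilibrium: Q_0 = 18.0952, P_0 = 150.5714; CS_0 = (1/2)(18.0952)(81.4286) = 736.7347, PS_0 = (1/2)(18.0952)(108.5714) = 982.3129.
New equilibrium: 158 - 4.5Q = 42 + 6Q gives Q_1 = 11.0476, P_1 = 108.2857; CS_1 = 274.6122, PS_1 = 366.1497.
Change in producer surplus = 366.1497 - 982.3129 = -616.1633.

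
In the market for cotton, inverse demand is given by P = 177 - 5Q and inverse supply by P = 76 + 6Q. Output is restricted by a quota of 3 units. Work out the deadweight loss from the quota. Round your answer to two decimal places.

Without the quota, 177 - 5Q = 76 + 6Q gives Q* = 9.1818.
At Q = 3 the demand price is 177 - 5(3) = 162 and the supply price is 76 + 6(3) = 94.
DWL = (1/2)(gap between curves at 3) x (Q* - 3) = (1/2)(68)(6.1818) = 210.1818.

210.18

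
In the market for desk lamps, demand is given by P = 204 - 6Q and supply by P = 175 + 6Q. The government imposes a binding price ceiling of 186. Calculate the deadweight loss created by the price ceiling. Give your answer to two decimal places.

2.04

Without the control, 204 - 6Q = 175 + 6Q so Q* = 2.4167 and P* = 189.5.
At the ceiling price 186, quantity supplied is (186 - 175)/6 = 1.8333; supply is the short side, so Q = 1.8333 trades at P = 186.
The lost-trades triangle has base Q* - 1.8333 = 0.5833 and height equal to the gap between the curves at Q = 1.8333, which is 193 - 186 = 7. DWL = (1/2)(0.5833)(7) = 2.0417.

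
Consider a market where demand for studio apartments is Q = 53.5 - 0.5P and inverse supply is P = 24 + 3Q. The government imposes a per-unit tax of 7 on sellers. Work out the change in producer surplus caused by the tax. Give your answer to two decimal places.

-66.78

Rewriting demand in inverse form: P = 107 - 2Q.
Without the tax, 107 - 2Q = 24 + 3Q so Q* = 16.6 and P* = 73.8.
With the tax, sellers need 7 more per unit: 107 - 2Q = 24 + 3Q + 7, so Q_t = 15.2. Buyers pay P_b = 76.6; sellers receive P_s = P_b - 7 = 69.6.
PS falls from (1/2)(16.6)(49.8) = 413.34 to (1/2)(15.2)(45.6) = 346.56, a change of -66.78.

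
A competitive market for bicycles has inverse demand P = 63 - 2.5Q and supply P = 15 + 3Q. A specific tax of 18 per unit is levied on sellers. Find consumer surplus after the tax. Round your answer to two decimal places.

Pre-tax equilibrium: 63 - 2.5Q = 15 + 3Q gives Q* = 8.7273, P* = 41.1818.
With the tax, sellers need 18 more per unit: 63 - 2.5Q = 15 + 3Q + 18, so Q_t = 5.4545. Buyers pay P_b = 49.3636; sellers receive P_s = P_b - 18 = 31.3636.
Consumer surplus is the triangle under demand above P_b: (1/2)(5.4545)(63 - 49.3636) = 37.1901.

37.19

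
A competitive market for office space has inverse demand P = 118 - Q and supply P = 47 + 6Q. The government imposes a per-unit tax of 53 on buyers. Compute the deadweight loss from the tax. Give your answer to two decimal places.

Pre-tax equilibrium: 118 - Q = 47 + 6Q gives Q* = 10.1429, P* = 107.8571.
A tax on buyers shifts demand down by 53: (118 - 53) - Q = 47 + 6Q, so Q_t = 2.5714. Buyers pay P_b = 115.4286; sellers receive P_s = P_b - 53 = 62.4286.
Deadweight loss is the triangle between the curves from Q_t to Q*: (1/2)(10.1429 - 2.5714)(53) = 200.6429.

200.64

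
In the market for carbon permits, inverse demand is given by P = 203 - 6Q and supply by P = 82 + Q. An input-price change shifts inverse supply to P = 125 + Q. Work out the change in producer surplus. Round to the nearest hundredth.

-87.32

Initial equilibrium: Q_0 = 17.2857, P_0 = 99.2857; CS_0 = (1/2)(17.2857)(103.7143) = 896.3878, PS_0 = (1/2)(17.2857)(17.2857) = 149.398.
New equilibrium: 203 - 6Q = 125 + Q gives Q_1 = 11.1429, P_1 = 136.1429; CS_1 = 372.4898, PS_1 = 62.0816.
Change in producer surplus = 62.0816 - 149.398 = -87.3163.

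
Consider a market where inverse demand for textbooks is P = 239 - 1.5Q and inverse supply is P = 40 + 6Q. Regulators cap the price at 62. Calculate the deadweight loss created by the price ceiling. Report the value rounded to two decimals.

Free-market equilibrium: 239 - 1.5Q = 40 + 6Q gives Q* = 26.5333, P* = 199.2.
At the ceiling price 62, quantity supplied is (62 - 40)/6 = 3.6667; supply is the short side, so Q = 3.6667 trades at P = 62.
The lost-trades triangle has base Q* - 3.6667 = 22.8667 and height equal to the gap between the curves at Q = 3.6667, which is 233.5 - 62 = 171.5. DWL = (1/2)(22.8667)(171.5) = 1960.8167.

1960.82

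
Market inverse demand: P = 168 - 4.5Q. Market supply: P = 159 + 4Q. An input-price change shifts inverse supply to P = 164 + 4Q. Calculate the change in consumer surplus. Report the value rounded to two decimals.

-2.02

Initial equilibrium: Q_0 = 1.0588, P_0 = 163.2353; CS_0 = (1/2)(1.0588)(4.7647) = 2.5225, PS_0 = (1/2)(1.0588)(4.2353) = 2.2422.
New equilibrium: 168 - 4.5Q = 164 + 4Q gives Q_1 = 0.4706, P_1 = 165.8824; CS_1 = 0.4983, PS_1 = 0.4429.
Change in consumer surplus = 0.4983 - 2.5225 = -2.0242.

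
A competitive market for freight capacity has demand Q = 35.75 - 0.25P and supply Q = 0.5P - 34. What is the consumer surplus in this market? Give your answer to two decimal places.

312.50

Rewriting demand in inverse form: P = 143 - 4Q.
Rewriting supply in inverse form: P = 68 + 2Q.
Set 143 - 4Q = 68 + 2Q, which gives 75 = 6Q, so Q* = 12.5 and P* = 143 - 4(12.5) = 93.
CS is the area between the demand curve and P* from 0 to Q*: (1/2)(12.5)(50) = 312.5.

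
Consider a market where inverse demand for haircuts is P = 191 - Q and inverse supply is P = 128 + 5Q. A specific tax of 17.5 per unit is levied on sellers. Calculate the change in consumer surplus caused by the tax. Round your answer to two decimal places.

Without the tax, 191 - Q = 128 + 5Q so Q* = 10.5 and P* = 180.5.
A tax on sellers shifts supply up by 17.5: 191 - Q = 128 + 5Q + 17.5, so Q_t = 7.5833. Buyers pay P_b = 183.4167; sellers receive P_s = P_b - 17.5 = 165.9167.
Consumers lose the trapezoid between P* and P_b out to Q_t plus the triangle from Q_t to Q*: change in CS = 28.7535 - 55.125 = -26.3715.

-26.37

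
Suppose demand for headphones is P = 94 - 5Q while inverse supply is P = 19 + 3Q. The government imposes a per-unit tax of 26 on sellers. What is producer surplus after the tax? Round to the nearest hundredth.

56.27

Pre-tax equilibrium: 94 - 5Q = 19 + 3Q gives Q* = 9.375, P* = 47.125.
With the tax, sellers need 26 more per unit: 94 - 5Q = 19 + 3Q + 26, so Q_t = 6.125. Buyers pay P_b = 63.375; sellers receive P_s = P_b - 26 = 37.375.
PS = (1/2)(Q_t)(P_s - 19) = (1/2)(6.125)(18.375) = 56.2734.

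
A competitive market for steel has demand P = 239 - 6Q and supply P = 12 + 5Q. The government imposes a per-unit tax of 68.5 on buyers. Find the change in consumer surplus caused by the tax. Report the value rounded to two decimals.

Pre-tax equilibrium: 239 - 6Q = 12 + 5Q gives Q* = 20.6364, P* = 115.1818.
With the tax, buyers' net willingness to pay falls by 68.5: (239 - 68.5) - 6Q = 12 + 5Q, so Q_t = 14.4091. Buyers pay P_b = 152.5455; sellers receive P_s = P_b - 68.5 = 84.0455.
Consumers lose the trapezoid between P* and P_b out to Q_t plus the triangle from Q_t to Q*: change in CS = 622.8657 - 1277.5785 = -654.7128.

-654.71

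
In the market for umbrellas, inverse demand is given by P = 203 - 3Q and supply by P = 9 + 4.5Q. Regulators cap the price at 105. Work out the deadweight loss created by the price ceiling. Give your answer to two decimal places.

77.07

Without the control, 203 - 3Q = 9 + 4.5Q so Q* = 25.8667 and P* = 125.4.
At the ceiling price 105, quantity supplied is (105 - 9)/4.5 = 21.3333; supply is the short side, so Q = 21.3333 trades at P = 105.
At Q = 21.3333 the demand price is 139 and the supply price is 105. Deadweight loss is the triangle between the curves from 21.3333 to 25.8667: (1/2)(139 - 105)(25.8667 - 21.3333) = 77.0667.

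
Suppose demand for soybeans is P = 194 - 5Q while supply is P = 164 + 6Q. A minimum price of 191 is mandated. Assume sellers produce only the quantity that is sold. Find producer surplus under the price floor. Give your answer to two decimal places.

Without the control, 194 - 5Q = 164 + 6Q so Q* = 2.7273 and P* = 180.3636.
At P = 191, buyers demand (194 - 191)/5 = 0.6 while sellers would supply more, so the quantity traded is 0.6 at price 191.
The supply price at Q = 0.6 is 167.6. PS is the trapezoid between 191 and supply over [0, 0.6]: (1/2)[(191 - 164) + (191 - 167.6)](0.6) = 15.12.

15.12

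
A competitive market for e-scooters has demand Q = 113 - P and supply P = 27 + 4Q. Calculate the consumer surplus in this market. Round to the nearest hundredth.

147.92

Rewriting demand in inverse form: P = 113 - Q.
Set 113 - Q = 27 + 4Q, which gives 86 = 5Q, so Q* = 17.2 and P* = 113 - (17.2) = 95.8.
The demand choke price is 113, so CS = (1/2)(Q*)(113 - P*) = (1/2)(17.2)(17.2) = 147.92.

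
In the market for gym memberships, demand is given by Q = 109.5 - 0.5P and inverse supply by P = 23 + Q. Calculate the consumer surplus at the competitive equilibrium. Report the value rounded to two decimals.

4268.44

Rewriting demand in inverse form: P = 219 - 2Q.
Equilibrium: 219 - 2Q = 23 + Q, so Q* = 65.3333 and P* = 88.3333.
The demand choke price is 219, so CS = (1/2)(Q*)(219 - P*) = (1/2)(65.3333)(130.6667) = 4268.4444.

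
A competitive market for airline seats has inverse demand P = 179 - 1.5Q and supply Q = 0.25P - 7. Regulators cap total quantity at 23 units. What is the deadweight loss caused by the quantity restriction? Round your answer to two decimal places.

Rewriting supply in inverse form: P = 28 + 4Q.
Without the quota, 179 - 1.5Q = 28 + 4Q gives Q* = 27.4545.
At Q = 23 the demand price is 179 - 1.5(23) = 144.5 and the supply price is 28 + 4(23) = 120.
DWL = (1/2)(gap between curves at 23) x (Q* - 23) = (1/2)(24.5)(4.4545) = 54.5682.

54.57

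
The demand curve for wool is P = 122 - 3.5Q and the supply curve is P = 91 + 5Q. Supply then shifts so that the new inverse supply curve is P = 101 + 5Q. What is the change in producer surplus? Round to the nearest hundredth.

Initial equilibrium: Q_0 = 3.6471, P_0 = 109.2353; CS_0 = (1/2)(3.6471)(12.7647) = 23.2768, PS_0 = (1/2)(3.6471)(18.2353) = 33.2526.
New equilibrium: 122 - 3.5Q = 101 + 5Q gives Q_1 = 2.4706, P_1 = 113.3529; CS_1 = 10.6817, PS_1 = 15.2595.
Change in producer surplus = 15.2595 - 33.2526 = -17.9931.

-17.99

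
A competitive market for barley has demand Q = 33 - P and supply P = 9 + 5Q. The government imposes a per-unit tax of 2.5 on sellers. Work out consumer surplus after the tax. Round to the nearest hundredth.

6.42

Rewriting demand in inverse form: P = 33 - Q.
Pre-tax equilibrium: 33 - Q = 9 + 5Q gives Q* = 4, P* = 29.
A tax on sellers shifts supply up by 2.5: 33 - Q = 9 + 5Q + 2.5, so Q_t = 3.5833. Buyers pay P_b = 29.4167; sellers receive P_s = P_b - 2.5 = 26.9167.
Consumer surplus is the triangle under demand above P_b: (1/2)(3.5833)(33 - 29.4167) = 6.4201.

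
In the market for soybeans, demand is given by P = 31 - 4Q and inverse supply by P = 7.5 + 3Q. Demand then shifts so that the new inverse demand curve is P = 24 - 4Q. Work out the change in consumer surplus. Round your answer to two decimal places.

-11.43

Initial equilibrium: Q_0 = 3.3571, P_0 = 17.5714; CS_0 = (1/2)(3.3571)(13.4286) = 22.5408, PS_0 = (1/2)(3.3571)(10.0714) = 16.9056.
New equilibrium: 24 - 4Q = 7.5 + 3Q gives Q_1 = 2.3571, P_1 = 14.5714; CS_1 = 11.1122, PS_1 = 8.3342.
Change in consumer surplus = 11.1122 - 22.5408 = -11.4286.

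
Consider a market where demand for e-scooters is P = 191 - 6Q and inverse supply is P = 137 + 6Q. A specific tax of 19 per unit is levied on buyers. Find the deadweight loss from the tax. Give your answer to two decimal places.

Pre-tax equilibrium: 191 - 6Q = 137 + 6Q gives Q* = 4.5, P* = 164.
A tax on buyers shifts demand down by 19: (191 - 19) - 6Q = 137 + 6Q, so Q_t = 2.9167. Buyers pay P_b = 173.5; sellers receive P_s = P_b - 19 = 154.5.
Deadweight loss is the triangle between the curves from Q_t to Q*: (1/2)(4.5 - 2.9167)(19) = 15.0417.

15.04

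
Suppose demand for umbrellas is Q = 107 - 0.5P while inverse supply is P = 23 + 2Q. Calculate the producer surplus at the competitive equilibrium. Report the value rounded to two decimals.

2280.06

Rewriting demand in inverse form: P = 214 - 2Q.
Equilibrium: 214 - 2Q = 23 + 2Q, so Q* = 47.75 and P* = 118.5.
PS is the area between P* and the supply curve from 0 to Q*: (1/2)(47.75)(95.5) = 2280.0625.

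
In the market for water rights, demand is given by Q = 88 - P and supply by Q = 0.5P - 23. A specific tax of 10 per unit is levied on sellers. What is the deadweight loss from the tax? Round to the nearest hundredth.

Rewriting demand in inverse form: P = 88 - Q.
Rewriting supply in inverse form: P = 46 + 2Q.
Pre-tax equilibrium: 88 - Q = 46 + 2Q gives Q* = 14, P* = 74.
A tax on sellers shifts supply up by 10: 88 - Q = 46 + 2Q + 10, so Q_t = 10.6667. Buyers pay P_b = 77.3333; sellers receive P_s = P_b - 10 = 67.3333.
The welfare triangle lost has base Q* - Q_t = 3.3333 and height t = 10, so DWL = (1/2)(3.3333)(10) = 16.6667.

16.67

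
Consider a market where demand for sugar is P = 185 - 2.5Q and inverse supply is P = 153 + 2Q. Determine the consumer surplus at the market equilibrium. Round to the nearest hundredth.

Setting demand equal to supply, 32 = 4.5Q, so Q* = 7.1111 and P* = 167.2222.
The demand choke price is 185, so CS = (1/2)(Q*)(185 - P*) = (1/2)(7.1111)(17.7778) = 63.2099.

63.21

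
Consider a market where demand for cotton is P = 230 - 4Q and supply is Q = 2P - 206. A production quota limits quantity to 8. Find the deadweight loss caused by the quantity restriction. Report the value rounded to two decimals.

920.11

Rewriting supply in inverse form: P = 103 + 0.5Q.
Without the quota, 230 - 4Q = 103 + 0.5Q gives Q* = 28.2222.
At Q = 8 the demand price is 230 - 4(8) = 198 and the supply price is 103 + 0.5(8) = 107.
Deadweight loss is the triangle between the curves from 8 to 28.2222: (1/2)(198 - 107)(28.2222 - 8) = 920.1111.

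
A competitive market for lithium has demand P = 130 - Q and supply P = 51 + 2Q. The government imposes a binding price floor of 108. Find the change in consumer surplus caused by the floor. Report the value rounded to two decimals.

-104.72

Free-market equilibrium: 130 - Q = 51 + 2Q gives Q* = 26.3333, P* = 103.6667.
At the floor price 108, quantity demanded is (130 - 108)/1 = 22; demand is the short side, so Q = 22 trades at P = 108.
CS goes from (1/2)(26.3333)(26.3333) = 346.7222 to 242 (computed as (130 - 108)(22) - (1/2)(1)(22)^2), a change of -104.7222.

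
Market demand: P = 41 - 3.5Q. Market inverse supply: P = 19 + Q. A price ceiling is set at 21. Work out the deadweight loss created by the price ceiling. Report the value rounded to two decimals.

18.78

Free-market equilibrium: 41 - 3.5Q = 19 + Q gives Q* = 4.8889, P* = 23.8889.
At P = 21, sellers supply (21 - 19)/1 = 2 while buyers want more, so the quantity traded is 2 at price 21.
The lost-trades triangle has base Q* - 2 = 2.8889 and height equal to the gap between the curves at Q = 2, which is 34 - 21 = 13. DWL = (1/2)(2.8889)(13) = 18.7778.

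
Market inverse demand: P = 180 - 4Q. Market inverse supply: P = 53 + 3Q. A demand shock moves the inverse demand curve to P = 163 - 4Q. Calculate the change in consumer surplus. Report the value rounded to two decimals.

-164.45

Initial equilibrium: Q_0 = 18.1429, P_0 = 107.4286; CS_0 = (1/2)(18.1429)(72.5714) = 658.3265, PS_0 = (1/2)(18.1429)(54.4286) = 493.7449.
New equilibrium: 163 - 4Q = 53 + 3Q gives Q_1 = 15.7143, P_1 = 100.1429; CS_1 = 493.8776, PS_1 = 370.4082.
Change in consumer surplus = 493.8776 - 658.3265 = -164.449.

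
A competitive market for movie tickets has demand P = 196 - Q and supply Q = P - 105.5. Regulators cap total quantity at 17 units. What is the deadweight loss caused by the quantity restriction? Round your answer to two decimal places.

798.06

Rewriting supply in inverse form: P = 105.5 + Q.
Unrestricted equilibrium: Q* = (196 - 105.5)/(1 + 1) = 45.25.
At Q = 17 the demand price is 196 - (17) = 179 and the supply price is 105.5 + (17) = 122.5.
DWL = (1/2)(gap between curves at 17) x (Q* - 17) = (1/2)(56.5)(28.25) = 798.0625.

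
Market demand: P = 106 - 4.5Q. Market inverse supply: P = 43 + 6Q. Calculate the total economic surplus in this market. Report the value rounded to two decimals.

189.00

Setting demand equal to supply, 63 = 10.5Q, so Q* = 6 and P* = 79.
CS = (1/2)(6)(27) = 81 and PS = (1/2)(6)(36) = 108, so total surplus = 189.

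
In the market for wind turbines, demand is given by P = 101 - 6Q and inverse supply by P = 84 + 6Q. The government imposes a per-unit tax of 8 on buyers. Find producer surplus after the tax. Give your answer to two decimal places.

Pre-tax equilibrium: 101 - 6Q = 84 + 6Q gives Q* = 1.4167, P* = 92.5.
A tax on buyers shifts demand down by 8: (101 - 8) - 6Q = 84 + 6Q, so Q_t = 0.75. Buyers pay P_b = 96.5; sellers receive P_s = P_b - 8 = 88.5.
PS = (1/2)(Q_t)(P_s - 84) = (1/2)(0.75)(4.5) = 1.6875.

1.69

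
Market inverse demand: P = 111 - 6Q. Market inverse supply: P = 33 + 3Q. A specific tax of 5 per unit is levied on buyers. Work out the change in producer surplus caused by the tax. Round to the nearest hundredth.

-13.98

Without the tax, 111 - 6Q = 33 + 3Q so Q* = 8.6667 and P* = 59.
With the tax, buyers' net willingness to pay falls by 5: (111 - 5) - 6Q = 33 + 3Q, so Q_t = 8.1111. Buyers pay P_b = 62.3333; sellers receive P_s = P_b - 5 = 57.3333.
PS falls from (1/2)(8.6667)(26) = 112.6667 to (1/2)(8.1111)(24.3333) = 98.6852, a change of -13.9815.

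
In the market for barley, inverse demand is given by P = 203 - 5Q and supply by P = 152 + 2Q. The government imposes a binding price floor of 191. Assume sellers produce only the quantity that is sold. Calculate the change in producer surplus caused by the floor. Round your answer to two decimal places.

34.76

Free-market equilibrium: 203 - 5Q = 152 + 2Q gives Q* = 7.2857, P* = 166.5714.
At P = 191, buyers demand (203 - 191)/5 = 2.4 while sellers would supply more, so the quantity traded is 2.4 at price 191.
PS goes from (1/2)(7.2857)(14.5714) = 53.0816 to 87.84 (computed as (191 - 152)(2.4) - (1/2)(2)(2.4)^2), a change of 34.7584.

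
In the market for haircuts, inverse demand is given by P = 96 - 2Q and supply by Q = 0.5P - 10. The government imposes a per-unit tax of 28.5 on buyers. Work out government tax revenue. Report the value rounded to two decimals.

338.44

Rewriting supply in inverse form: P = 20 + 2Q.
Pre-tax equilibrium: 96 - 2Q = 20 + 2Q gives Q* = 19, P* = 58.
A tax on buyers shifts demand down by 28.5: (96 - 28.5) - 2Q = 20 + 2Q, so Q_t = 11.875. Buyers pay P_b = 72.25; sellers receive P_s = P_b - 28.5 = 43.75.
Revenue is the tax times quantity traded: 28.5 x 11.875 = 338.4375.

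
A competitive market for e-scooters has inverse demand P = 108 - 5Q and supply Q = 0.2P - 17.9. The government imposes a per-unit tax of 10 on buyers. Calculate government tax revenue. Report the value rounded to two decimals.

8.50

Rewriting supply in inverse form: P = 89.5 + 5Q.
Without the tax, 108 - 5Q = 89.5 + 5Q so Q* = 1.85 and P* = 98.75.
A tax on buyers shifts demand down by 10: (108 - 10) - 5Q = 89.5 + 5Q, so Q_t = 0.85. Buyers pay P_b = 103.75; sellers receive P_s = P_b - 10 = 93.75.
Tax revenue = t x Q_t = 10 x 0.85 = 8.5.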